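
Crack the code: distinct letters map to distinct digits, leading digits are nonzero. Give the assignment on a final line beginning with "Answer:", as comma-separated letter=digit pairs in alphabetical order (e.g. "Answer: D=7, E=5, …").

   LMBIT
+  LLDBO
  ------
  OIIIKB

Step 1. [col 1: T + O ≡ B (mod 10)] T=5 is one option consistent with column 1 (T + O ≡ B (mod 10), carry-in 0) — take it, so T=5.
Step 2. [col 1: T + O ≡ B (mod 10)] several values work for B in column 1 (T + O ≡ B (mod 10), carry-in 0); try B=6, so B=6.
Step 3. [col 1: T + O ≡ B (mod 10)] column 1 reads T+O+carry(0)=B with T=5, B=6; with digits 5,6 already taken and all letters distinct, the only value for O is 1, so O=1.
Step 4. [col 2: I + B ≡ K (mod 10)] no forcing yet in column 2 (carry-in 0); K=3 is free and consistent — try it. So K=3.
Step 5. [col 2: I + B ≡ K (mod 10)] in column 2 we have I+B≡K with carry-in 0; given B=6, K=3 and digits 1,3,5,6 already taken and all letters distinct, that pins I to 7. So I=7.
Step 6. [col 3: B + D ≡ I (mod 10)] in column 3 we have B+D≡I with carry-in 1; given B=6, I=7 and digits 1,3,5,6,7 already taken and all letters distinct, that pins D to 0, so D=0.
Step 7. [col 4: M + L ≡ I (mod 10)] column 4 (M + L ≡ I (mod 10), carry-in 0) doesn't pin L yet; pick L=8 and continue. So L=8.
Step 8. [col 4: M + L ≡ I (mod 10)] in column 4 we have M+L≡I with carry-in 0; given L=8, I=7 and digits 0,1,3,5,6,7,8 already taken and all letters distinct, that pins M to 9. So M=9.

Answer: B=6, D=0, I=7, K=3, L=8, M=9, O=1, T=5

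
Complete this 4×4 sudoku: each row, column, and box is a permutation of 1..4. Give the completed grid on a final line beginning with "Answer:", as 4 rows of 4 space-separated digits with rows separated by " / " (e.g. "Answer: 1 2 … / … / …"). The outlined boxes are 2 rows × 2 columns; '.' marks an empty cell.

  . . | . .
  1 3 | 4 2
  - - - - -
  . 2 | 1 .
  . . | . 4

Step 1. [r3c4∈{3}] only 3 remains possible at r3c4, so r3c4=3.
Step 2. [r1c1∈{2,4}] across row 1, 2 lands solely at r1c1 ⇒ r1c1=2.
Step 3. [r1c4∈{1}] r1c4's peers cover all but 1, so r1c4=1.
Step 4. [r4c2∈{1}] nothing but 1 survives at r4c2 ⇒ r4c2=1.
Step 5. [r3c1∈{4}] r3c1's peers cover all but 4. So r3c1=4.
Step 6. [r4c1∈{3}] r4c1 is down to just 3 ⇒ r4c1=3.
Step 7. [r1c2∈{4}] r1c2 is down to just 4. So r1c2=4.
Step 8. [r4c3∈{2}] nothing but 2 survives at r4c3. So r4c3=2.
Step 9. [r1c3∈{3}] only 3 remains possible at r1c3, so r1c3=3.

Answer: 2 4 3 1 / 1 3 4 2 / 4 2 1 3 / 3 1 2 4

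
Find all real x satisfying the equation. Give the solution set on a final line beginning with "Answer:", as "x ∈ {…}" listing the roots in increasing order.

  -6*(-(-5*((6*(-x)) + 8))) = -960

Step 1. [-6*(-(-5*((6*(-x)) + 8))) = -960] LHS = -6·(…); ÷-6 both sides ⇒ div: -(-5*((6*(-x)) + 8)) = 160.
Step 2. [-(-5*((6*(-x)) + 8)) = 160] flip signs both sides. So neg: -5*((6*(-x)) + 8) = -160.
Step 3. [-5*((6*(-x)) + 8) = -160] leading coefficient -5: divide by -5, so div: (6*(-x)) + 8 = 32.
Step 4. [(6*(-x)) + 8 = 32] peel the +8: subtract 8 from each side ⇒ sub: 6*(-x) = 24.
Step 5. [6*(-x) = 24] LHS = 6·(…); ÷6 both sides ⇒ div: -x = 4.
Step 6. [-x = 4] leading − — multiply by −1, so neg: x = -4.

Answer: x ∈ {-4}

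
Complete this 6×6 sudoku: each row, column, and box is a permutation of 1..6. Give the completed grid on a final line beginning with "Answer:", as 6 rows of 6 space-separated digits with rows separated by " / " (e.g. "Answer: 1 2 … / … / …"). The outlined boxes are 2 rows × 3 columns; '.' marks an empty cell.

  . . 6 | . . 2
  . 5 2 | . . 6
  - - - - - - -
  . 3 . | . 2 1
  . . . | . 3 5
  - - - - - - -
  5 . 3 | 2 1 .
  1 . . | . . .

Step 1. [r6c3∈{4}] r6c3 has the single candidate 4, so r6c3=4.
Step 2. [r2c5∈{4}] only 4 remains possible at r2c5. So r2c5=4.
Step 3. [r6c5∈{5,6}] across col 5, 6 lands solely at r6c5. So r6c5=6.
Step 4. [r4c1∈{2,4,6}] in col 1, 2 fits only at r4c1 ⇒ r4c1=2.
Step 5. [r3c1∈{4,6}] col 1 places 6 nowhere but r3c1, so r3c1=6.
Step 6. [r1c2∈{1,4}] across box 1, 1 lands solely at r1c2. So r1c2=1.
Step 7. [r2c1∈{3}] r2c1 has the single candidate 3 ⇒ r2c1=3.
Step 8. [r1c4∈{3,5}] row 1 places 3 nowhere but r1c4, so r1c4=3.
Step 9. [r4c2∈{4}] r4c2 has the single candidate 4 ⇒ r4c2=4.
Step 10. [r6c6∈{3}] nothing but 3 survives at r6c6, so r6c6=3.
Step 11. [r3c3∈{5}] r3c3 has the single candidate 5, so r3c3=5.
Step 12. [r5c2∈{6}] r5c2 has the single candidate 6 ⇒ r5c2=6.
Step 13. [r2c4∈{1}] nothing but 1 survives at r2c4. So r2c4=1.
Step 14. [r4c4∈{6}] r4c4 has the single candidate 6. So r4c4=6.
Step 15. [r5c6∈{4}] only 4 remains possible at r5c6, so r5c6=4.
Step 16. [r6c2∈{2}] r6c2's peers cover all but 2. So r6c2=2.
Step 17. [r6c4∈{5}] nothing but 5 survives at r6c4 ⇒ r6c4=5.
Step 18. [r1c5∈{5}] nothing but 5 survives at r1c5. So r1c5=5.
Step 19. [r1c1∈{4}] r1c1 has the single candidate 4, so r1c1=4.
Step 20. [r4c3∈{1}] nothing but 1 survives at r4c3 ⇒ r4c3=1.
Step 21. [r3c4∈{4}] r3c4 has the single candidate 4 ⇒ r3c4=4.

Answer: 4 1 6 3 5 2 / 3 5 2 1 4 6 / 6 3 5 4 2 1 / 2 4 1 6 3 5 / 5 6 3 2 1 4 / 1 2 4 5 6 3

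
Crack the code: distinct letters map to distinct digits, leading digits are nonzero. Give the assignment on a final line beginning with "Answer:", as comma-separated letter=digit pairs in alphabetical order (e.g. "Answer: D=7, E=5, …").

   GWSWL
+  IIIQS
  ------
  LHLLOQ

Step 1. [col 1: L + S ≡ Q (mod 10)] column 1 (L + S ≡ Q (mod 10), carry-in 0) doesn't pin Q yet; pick Q=5 and continue. So Q=5.
Step 2. [col 1: L + S ≡ Q (mod 10)] column 1 (L + S ≡ Q (mod 10), carry-in 0) doesn't pin L yet; pick L=1 and continue ⇒ L=1.
Step 3. [col 1: L + S ≡ Q (mod 10)] from column 1 (L=1, Q=5, carry-in 0, digits 1,5 already taken and all letters distinct): S must equal 4, so S=4.
Step 4. [col 2: W + Q ≡ O (mod 10)] several values work for W in column 2 (W + Q ≡ O (mod 10), carry-in 0); try W=3. So W=3.
Step 5. [col 2: W + Q ≡ O (mod 10)] from column 2 (W=3, Q=5, carry-in 0, digits 1,3,4,5 already taken and all letters distinct): O must equal 8. So O=8.
Step 6. [col 3: S + I ≡ L (mod 10)] from column 3 (S=4, L=1, carry-in 0, digits 1,3,4,5,8 already taken and all letters distinct): I must equal 7 ⇒ I=7.
Step 7. [col 5: G + I ≡ H (mod 10)] column 5 reads G+I+carry(1)=H with I=7; with digits 1,3,4,5,7,8 already taken and all letters distinct, the only value for H is 0, so H=0.
Step 8. [col 5: G + I ≡ H (mod 10)] column 5 reads G+I+carry(1)=H with I=7, H=0; with digits 0,1,3,4,5,7,8 already taken and all letters distinct, the only value for G is 2. So G=2.

Answer: G=2, H=0, I=7, L=1, O=8, Q=5, S=4, W=3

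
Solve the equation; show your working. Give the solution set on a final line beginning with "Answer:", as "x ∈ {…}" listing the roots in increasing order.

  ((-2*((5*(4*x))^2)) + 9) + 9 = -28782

Step 1. [((-2*((5*(4*x))^2)) + 9) + 9 = -28782] peel the +9: subtract 9 from each side. So sub: (-2*((5*(4*x))^2)) + 9 = -28791.
Step 2. [(-2*((5*(4*x))^2)) + 9 = -28791] subtract 9: x sits inside (… + 9) ⇒ sub: -2*((5*(4*x))^2) = -28800.
Step 3. [-2*((5*(4*x))^2) = -28800] LHS = -2·(…); ÷-2 both sides. So div: (5*(4*x))^2 = 14400.
Step 4. [(5*(4*x))^2 = 14400] LHS squared, RHS 14400 ≥ 0: apply √ (±) ⇒ sqrt: 5*(4*x) = 120 or -120.
Step 5. [5*(4*x) = 120 or -120] LHS = 5·(…); ÷5 both sides. So div: 4*x = 24 or -24.
Step 6. [4*x = 24 or -24] leading coefficient 4: divide by 4. So div: x = 6 or -6.

Answer: x ∈ {-6, 6}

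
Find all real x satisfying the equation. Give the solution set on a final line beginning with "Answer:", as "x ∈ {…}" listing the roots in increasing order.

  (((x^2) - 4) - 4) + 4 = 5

Step 1. [(((x^2) - 4) - 4) + 4 = 5] the outer +4 inverts by subtracting 4, so sub: ((x^2) - 4) - 4 = 1.
Step 2. [((x^2) - 4) - 4 = 1] -4 is outermost — add 4 both sides, so sub: (x^2) - 4 = 5.
Step 3. [(x^2) - 4 = 5] peel the -4: add 4 from each side, so sub: x^2 = 9.
Step 4. [x^2 = 9] LHS squared, RHS 9 ≥ 0: apply √ (±) ⇒ sqrt: x = 3 or -3.

Answer: x ∈ {-3, 3}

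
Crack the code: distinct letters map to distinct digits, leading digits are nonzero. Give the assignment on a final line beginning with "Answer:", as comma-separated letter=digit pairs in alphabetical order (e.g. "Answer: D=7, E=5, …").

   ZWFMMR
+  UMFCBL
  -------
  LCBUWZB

Step 1. [col 1: R + L ≡ B (mod 10)] no forcing yet in column 1 (carry-in 0); B=7 is free and consistent — try it. So B=7.
Step 2. [col 1: R + L ≡ B (mod 10)] several values work for L in column 1 (R + L ≡ B (mod 10), carry-in 0); try L=1, so L=1.
Step 3. [col 1: R + L ≡ B (mod 10)] from column 1 (L=1, B=7, carry-in 0, digits 1,7 already taken and all letters distinct): R must equal 6. So R=6.
Step 4. [col 2: M + B ≡ Z (mod 10)] several values work for Z in column 2 (M + B ≡ Z (mod 10), carry-in 0); try Z=5. So Z=5.
Step 5. [col 2: M + B ≡ Z (mod 10)] column 2: given B=7, Z=5, carry-in 0, and digits 1,5,6,7 already taken and all letters distinct, M+B≡Z (mod 10) forces M=8 ⇒ M=8.
Step 6. [col 3: M + C ≡ W (mod 10)] no forcing yet in column 3 (carry-in 1); C=0 is free and consistent — try it ⇒ C=0.
Step 7. [col 3: M + C ≡ W (mod 10)] column 3: given M=8, C=0, carry-in 1, and digits 0,1,5,6,7,8 already taken and all letters distinct, M+C≡W (mod 10) forces W=9. So W=9.
Step 8. [col 4: F + F ≡ U (mod 10)] in column 4 we have F+F≡U with carry-in 0; given nothing yet and digits 0,1,5,6,7,8,9 already taken and all letters distinct, that pins U to 4. So U=4.
Step 9. [col 4: F + F ≡ U (mod 10)] from column 4 (U=4, carry-in 0, digits 0,1,4,5,6,7,8,9 already taken and all letters distinct): F must equal 2. So F=2.

Answer: B=7, C=0, F=2, L=1, M=8, R=6, U=4, W=9, Z=5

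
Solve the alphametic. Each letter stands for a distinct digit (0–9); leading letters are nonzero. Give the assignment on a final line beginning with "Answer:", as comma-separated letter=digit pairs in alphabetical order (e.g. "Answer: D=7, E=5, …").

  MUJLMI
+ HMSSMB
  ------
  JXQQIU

Step 1. [col 1: I + B ≡ U (mod 10)] U=5 is one option consistent with column 1 (I + B ≡ U (mod 10), carry-in 0) — take it ⇒ U=5.
Step 2. [col 1: I + B ≡ U (mod 10)] no forcing yet in column 1 (carry-in 0); I=9 is free and consistent — try it ⇒ I=9.
Step 3. [col 1: I + B ≡ U (mod 10)] column 1: given I=9, U=5, carry-in 0, and digits 5,9 already taken and all letters distinct, I+B≡U (mod 10) forces B=6, so B=6.
Step 4. [col 2: M + M ≡ I (mod 10)] in column 2 we have M+M≡I with carry-in 1; given I=9 and digits 5,6,9 already taken and all letters distinct, that pins M to 4. So M=4.
Step 5. [col 3: L + S ≡ Q (mod 10)] column 3 (L + S ≡ Q (mod 10), carry-in 0) doesn't pin S yet; pick S=3 and continue ⇒ S=3.
Step 6. [col 3: L + S ≡ Q (mod 10)] several values work for Q in column 3 (L + S ≡ Q (mod 10), carry-in 0); try Q=1, so Q=1.
Step 7. [col 3: L + S ≡ Q (mod 10)] from column 3 (S=3, Q=1, carry-in 0, digits 1,3,4,5,6,9 already taken and all letters distinct): L must equal 8, so L=8.
Step 8. [col 4: J + S ≡ Q (mod 10)] column 4: given S=3, Q=1, carry-in 1, and digits 1,3,4,5,6,8,9 already taken and all letters distinct, J+S≡Q (mod 10) forces J=7 ⇒ J=7.
Step 9. [col 5: U + M ≡ X (mod 10)] column 5 reads U+M+carry(1)=X with U=5, M=4; with digits 1,3,4,5,6,7,8,9 already taken and all letters distinct, the only value for X is 0. So X=0.
Step 10. [col 6: M + H ≡ J (mod 10)] from column 6 (M=4, J=7, carry-in 1, digits 0,1,3,4,5,6,7,8,9 already taken and all letters distinct): H must equal 2. So H=2.

Answer: B=6, H=2, I=9, J=7, L=8, M=4, Q=1, S=3, U=5, X=0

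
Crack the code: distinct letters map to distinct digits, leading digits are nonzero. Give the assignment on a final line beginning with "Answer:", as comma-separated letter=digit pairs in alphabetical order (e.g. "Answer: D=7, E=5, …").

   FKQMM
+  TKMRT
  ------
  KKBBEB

Step 1. [col 1: M + T ≡ B (mod 10)] no forcing yet in column 1 (carry-in 0); M=4 is free and consistent — try it. So M=4.
Step 2. [col 1: M + T ≡ B (mod 10)] several values work for B in column 1 (M + T ≡ B (mod 10), carry-in 0); try B=3. So B=3.
Step 3. [K] adding two 5-digit numbers gives at most 5+1 digits, and here it does — K is that final carry and must be 1. So K=1.
Step 4. [col 1: M + T ≡ B (mod 10)] from column 1 (M=4, B=3, carry-in 0, digits 1,3,4 already taken and all letters distinct): T must equal 9 ⇒ T=9.
Step 5. [col 2: M + R ≡ E (mod 10)] column 2 (M + R ≡ E (mod 10), carry-in 1) doesn't pin R yet; pick R=5 and continue. So R=5.
Step 6. [col 2: M + R ≡ E (mod 10)] column 2 reads M+R+carry(1)=E with M=4, R=5; with digits 1,3,4,5,9 already taken and all letters distinct, the only value for E is 0 ⇒ E=0.
Step 7. [col 3: Q + M ≡ B (mod 10)] column 3: given M=4, B=3, carry-in 1, and digits 0,1,3,4,5,9 already taken and all letters distinct, Q+M≡B (mod 10) forces Q=8 ⇒ Q=8.
Step 8. [col 5: F + T ≡ K (mod 10)] column 5 reads F+T+carry(0)=K with T=9, K=1; with digits 0,1,3,4,5,8,9 already taken and all letters distinct, the only value for F is 2. So F=2.

Answer: B=3, E=0, F=2, K=1, M=4, Q=8, R=5, T=9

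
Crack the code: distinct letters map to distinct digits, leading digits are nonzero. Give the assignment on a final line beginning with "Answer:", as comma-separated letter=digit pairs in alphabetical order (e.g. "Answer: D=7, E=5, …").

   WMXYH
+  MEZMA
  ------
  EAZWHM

Step 1. [col 1: H + A ≡ M (mod 10)] H=3 is one option consistent with column 1 (H + A ≡ M (mod 10), carry-in 0) — take it ⇒ H=3.
Step 2. [col 1: H + A ≡ M (mod 10)] column 1 (H + A ≡ M (mod 10), carry-in 0) doesn't pin A yet; pick A=2 and continue ⇒ A=2.
Step 3. [col 1: H + A ≡ M (mod 10)] in column 1 we have H+A≡M with carry-in 0; given H=3, A=2 and digits 2,3 already taken and all letters distinct, that pins M to 5, so M=5.
Step 4. [col 2: Y + M ≡ H (mod 10)] from column 2 (M=5, H=3, carry-in 0, digits 2,3,5 already taken and all letters distinct): Y must equal 8 ⇒ Y=8.
Step 5. [col 3: X + Z ≡ W (mod 10)] no forcing yet in column 3 (carry-in 1); Z=6 is free and consistent — try it ⇒ Z=6.
Step 6. [col 3: X + Z ≡ W (mod 10)] W=7 is one option consistent with column 3 (X + Z ≡ W (mod 10), carry-in 1) — take it. So W=7.
Step 7. [col 3: X + Z ≡ W (mod 10)] from column 3 (Z=6, W=7, carry-in 1, digits 2,3,5,6,7,8 already taken and all letters distinct): X must equal 0 ⇒ X=0.
Step 8. [col 4: M + E ≡ Z (mod 10)] from column 4 (M=5, Z=6, carry-in 0, digits 0,2,3,5,6,7,8 already taken and all letters distinct): E must equal 1. So E=1.

Answer: A=2, E=1, H=3, M=5, W=7, X=0, Y=8, Z=6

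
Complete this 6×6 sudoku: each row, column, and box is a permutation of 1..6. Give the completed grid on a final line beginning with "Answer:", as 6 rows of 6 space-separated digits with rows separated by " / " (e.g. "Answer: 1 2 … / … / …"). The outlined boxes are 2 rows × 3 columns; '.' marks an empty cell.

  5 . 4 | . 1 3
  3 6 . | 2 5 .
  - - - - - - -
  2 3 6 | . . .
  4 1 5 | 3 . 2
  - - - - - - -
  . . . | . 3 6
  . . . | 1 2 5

Step 1. [r5c3∈{1,2}] col 3 places 2 nowhere but r5c3. So r5c3=2.
Step 2. [r3c5∈{4}] r3c5 is down to just 4 ⇒ r3c5=4.
Step 3. [r5c4∈{4}] only 4 remains possible at r5c4 ⇒ r5c4=4.
Step 4. [r2c6∈{4}] r2c6 has the single candidate 4. So r2c6=4.
Step 5. [r6c3∈{3}] r6c3 has the single candidate 3. So r6c3=3.
Step 6. [r5c2∈{5}] r5c2 is down to just 5, so r5c2=5.
Step 7. [r4c5∈{6}] only 6 remains possible at r4c5. So r4c5=6.
Step 8. [r2c3∈{1}] r2c3 is down to just 1. So r2c3=1.
Step 9. [r1c2∈{2}] only 2 remains possible at r1c2, so r1c2=2.
Step 10. [r3c4∈{5}] nothing but 5 survives at r3c4, so r3c4=5.
Step 11. [r6c2∈{4}] only 4 remains possible at r6c2 ⇒ r6c2=4.
Step 12. [r6c1∈{6}] nothing but 6 survives at r6c1, so r6c1=6.
Step 13. [r3c6∈{1}] only 1 remains possible at r3c6. So r3c6=1.
Step 14. [r5c1∈{1}] r5c1 is down to just 1, so r5c1=1.
Step 15. [r1c4∈{6}] r1c4 is down to just 6. So r1c4=6.

Answer: 5 2 4 6 1 3 / 3 6 1 2 5 4 / 2 3 6 5 4 1 / 4 1 5 3 6 2 / 1 5 2 4 3 6 / 6 4 3 1 2 5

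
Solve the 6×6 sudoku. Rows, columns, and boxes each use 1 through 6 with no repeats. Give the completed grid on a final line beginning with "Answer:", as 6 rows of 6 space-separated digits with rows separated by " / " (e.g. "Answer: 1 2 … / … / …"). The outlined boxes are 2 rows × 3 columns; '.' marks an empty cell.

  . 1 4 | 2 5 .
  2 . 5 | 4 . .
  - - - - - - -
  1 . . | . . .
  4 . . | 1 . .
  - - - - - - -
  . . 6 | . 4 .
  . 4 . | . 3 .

Step 1. [r3c4∈{3,5,6}] r3c4 is the only open cell in col 4 admitting 3, so r3c4=3.
Step 2. [r3c3∈{2}] nothing but 2 survives at r3c3, so r3c3=2.
Step 3. [r6c6∈{1,2,5,6}] row 6 places 2 nowhere but r6c6 ⇒ r6c6=2.
Step 4. [r3c5∈{6}] r3c5 has the single candidate 6 ⇒ r3c5=6.
Step 5. [r5c4∈{5}] r5c4's peers cover all but 5. So r5c4=5.
Step 6. [r4c2∈{3,5,6}] across row 4, 6 lands solely at r4c2, so r4c2=6.
Step 7. [r2c6∈{1,3,6}] 6 has one home in row 2: r2c6, so r2c6=6.
Step 8. [r2c2∈{3}] nothing but 3 survives at r2c2, so r2c2=3.
Step 9. [r3c6∈{4,5}] r3c6 is the only open cell in row 3 admitting 4 ⇒ r3c6=4.
Step 10. [r5c6∈{1}] r5c6 has the single candidate 1. So r5c6=1.
Step 11. [r4c6∈{5}] nothing but 5 survives at r4c6, so r4c6=5.
Step 12. [r3c2∈{5}] r3c2 is down to just 5, so r3c2=5.
Step 13. [r2c5∈{1}] r2c5's peers cover all but 1 ⇒ r2c5=1.
Step 14. [r5c1∈{3}] r5c1's peers cover all but 3 ⇒ r5c1=3.
Step 15. [r1c6∈{3}] only 3 remains possible at r1c6 ⇒ r1c6=3.
Step 16. [r6c4∈{6}] only 6 remains possible at r6c4 ⇒ r6c4=6.
Step 17. [r6c3∈{1}] r6c3's peers cover all but 1. So r6c3=1.
Step 18. [r4c5∈{2}] r4c5 is down to just 2 ⇒ r4c5=2.
Step 19. [r6c1∈{5}] nothing but 5 survives at r6c1, so r6c1=5.
Step 20. [r5c2∈{2}] r5c2 has the single candidate 2, so r5c2=2.
Step 21. [r4c3∈{3}] r4c3 is down to just 3, so r4c3=3.
Step 22. [r1c1∈{6}] nothing but 6 survives at r1c1, so r1c1=6.

Answer: 6 1 4 2 5 3 / 2 3 5 4 1 6 / 1 5 2 3 6 4 / 4 6 3 1 2 5 / 3 2 6 5 4 1 / 5 4 1 6 3 2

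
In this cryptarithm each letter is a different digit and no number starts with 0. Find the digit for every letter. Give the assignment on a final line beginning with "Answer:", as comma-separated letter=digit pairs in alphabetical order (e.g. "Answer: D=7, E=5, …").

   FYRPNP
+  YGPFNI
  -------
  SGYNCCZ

Step 1. [col 1: P + I ≡ Z (mod 10)] Z=6 is one option consistent with column 1 (P + I ≡ Z (mod 10), carry-in 0) — take it, so Z=6.
Step 2. [col 1: P + I ≡ Z (mod 10)] column 1 (P + I ≡ Z (mod 10), carry-in 0) doesn't pin P yet; pick P=4 and continue ⇒ P=4.
Step 3. [col 1: P + I ≡ Z (mod 10)] column 1 reads P+I+carry(0)=Z with P=4, Z=6; with digits 4,6 already taken and all letters distinct, the only value for I is 2, so I=2.
Step 4. [S] the sum has 7 digits but both addends have 6; that extra leading digit S is the final carry, namely 1. So S=1.
Step 5. [col 2: N + N ≡ C (mod 10)] several values work for N in column 2 (N + N ≡ C (mod 10), carry-in 0); try N=9, so N=9.
Step 6. [col 2: N + N ≡ C (mod 10)] column 2 reads N+N+carry(0)=C with N=9; with digits 1,2,4,6,9 already taken and all letters distinct, the only value for C is 8. So C=8.
Step 7. [col 3: P + F ≡ C (mod 10)] in column 3 we have P+F≡C with carry-in 1; given P=4, C=8 and digits 1,2,4,6,8,9 already taken and all letters distinct, that pins F to 3 ⇒ F=3.
Step 8. [col 4: R + P ≡ N (mod 10)] column 4 reads R+P+carry(0)=N with P=4, N=9; with digits 1,2,3,4,6,8,9 already taken and all letters distinct, the only value for R is 5 ⇒ R=5.
Step 9. [col 5: Y + G ≡ Y (mod 10)] from column 5 (nothing yet, carry-in 0, digits 1,2,3,4,5,6,8,9 already taken and all letters distinct): Y must equal 7. So Y=7.
Step 10. [col 5: Y + G ≡ Y (mod 10)] from column 5 (Y=7, carry-in 0, digits 1,2,3,4,5,6,7,8,9 already taken and all letters distinct): G must equal 0, so G=0.

Answer: C=8, F=3, G=0, I=2, N=9, P=4, R=5, S=1, Y=7, Z=6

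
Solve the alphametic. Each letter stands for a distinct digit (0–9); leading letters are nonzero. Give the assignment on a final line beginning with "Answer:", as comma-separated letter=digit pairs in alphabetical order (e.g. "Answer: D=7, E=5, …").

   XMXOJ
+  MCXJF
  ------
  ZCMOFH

Step 1. [col 1: J + F ≡ H (mod 10)] no forcing yet in column 1 (carry-in 0); H=5 is free and consistent — try it. So H=5.
Step 2. [col 1: J + F ≡ H (mod 10)] column 1 (J + F ≡ H (mod 10), carry-in 0) doesn't pin F yet; pick F=2 and continue, so F=2.
Step 3. [col 1: J + F ≡ H (mod 10)] column 1 reads J+F+carry(0)=H with F=2, H=5; with digits 2,5 already taken and all letters distinct, the only value for J is 3, so J=3.
Step 4. [col 2: O + J ≡ F (mod 10)] column 2: given J=3, F=2, carry-in 0, and digits 2,3,5 already taken and all letters distinct, O+J≡F (mod 10) forces O=9, so O=9.
Step 5. [col 3: X + X ≡ O (mod 10)] column 3 reads X+X+carry(1)=O with O=9; with digits 2,3,5,9 already taken and all letters distinct, the only value for X is 4. So X=4.
Step 6. [col 4: M + C ≡ M (mod 10)] column 4: given nothing yet, carry-in 0, and digits 2,3,4,5,9 already taken and all letters distinct, M+C≡M (mod 10) forces C=0, so C=0.
Step 7. [col 4: M + C ≡ M (mod 10)] several values work for M in column 4 (M + C ≡ M (mod 10), carry-in 0); try M=6. So M=6.
Step 8. [col 6: carry → Z] column 6 reads ·+·+carry(1)=Z with nothing yet; with digits 0,2,3,4,5,6,9 already taken and all letters distinct, the only value for Z is 1. So Z=1.

Answer: C=0, F=2, H=5, J=3, M=6, O=9, X=4, Z=1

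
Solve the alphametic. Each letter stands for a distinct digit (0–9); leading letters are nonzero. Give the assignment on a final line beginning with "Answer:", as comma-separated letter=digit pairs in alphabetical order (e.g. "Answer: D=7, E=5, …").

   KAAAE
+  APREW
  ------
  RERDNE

Step 1. [R] R is the leading digit of a 6-digit sum of two 5-digit numbers; the final carry is exactly 1, so R=1.
Step 2. [col 1: E + W ≡ E (mod 10)] from column 1 (nothing yet, carry-in 0, digits 1 already taken and all letters distinct): W must equal 0. So W=0.
Step 3. [col 1: E + W ≡ E (mod 10)] no forcing yet in column 1 (carry-in 0); E=6 is free and consistent — try it ⇒ E=6.
Step 4. [col 2: A + E ≡ N (mod 10)] no forcing yet in column 2 (carry-in 0); A=7 is free and consistent — try it. So A=7.
Step 5. [col 2: A + E ≡ N (mod 10)] in column 2 we have A+E≡N with carry-in 0; given A=7, E=6 and digits 0,1,6,7 already taken and all letters distinct, that pins N to 3, so N=3.
Step 6. [col 3: A + R ≡ D (mod 10)] in column 3 we have A+R≡D with carry-in 1; given A=7, R=1 and digits 0,1,3,6,7 already taken and all letters distinct, that pins D to 9. So D=9.
Step 7. [col 4: A + P ≡ R (mod 10)] in column 4 we have A+P≡R with carry-in 0; given A=7, R=1 and digits 0,1,3,6,7,9 already taken and all letters distinct, that pins P to 4 ⇒ P=4.
Step 8. [col 5: K + A ≡ E (mod 10)] in column 5 we have K+A≡E with carry-in 1; given A=7, E=6 and digits 0,1,3,4,6,7,9 already taken and all letters distinct, that pins K to 8 ⇒ K=8.

Answer: A=7, D=9, E=6, K=8, N=3, P=4, R=1, W=0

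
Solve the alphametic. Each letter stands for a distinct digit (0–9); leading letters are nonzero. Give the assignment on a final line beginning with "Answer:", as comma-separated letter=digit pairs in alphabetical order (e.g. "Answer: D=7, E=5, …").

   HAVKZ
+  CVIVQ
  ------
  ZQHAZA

Step 1. [col 1: Z + Q ≡ A (mod 10)] several values work for Z in column 1 (Z + Q ≡ A (mod 10), carry-in 0); try Z=1. So Z=1.
Step 2. [col 1: Z + Q ≡ A (mod 10)] no forcing yet in column 1 (carry-in 0); Q=5 is free and consistent — try it. So Q=5.
Step 3. [col 1: Z + Q ≡ A (mod 10)] in column 1 we have Z+Q≡A with carry-in 0; given Z=1, Q=5 and digits 1,5 already taken and all letters distinct, that pins A to 6 ⇒ A=6.
Step 4. [col 2: K + V ≡ Z (mod 10)] K=9 is one option consistent with column 2 (K + V ≡ Z (mod 10), carry-in 0) — take it, so K=9.
Step 5. [col 2: K + V ≡ Z (mod 10)] from column 2 (K=9, Z=1, carry-in 0, digits 1,5,6,9 already taken and all letters distinct): V must equal 2, so V=2.
Step 6. [col 3: V + I ≡ A (mod 10)] in column 3 we have V+I≡A with carry-in 1; given V=2, A=6 and digits 1,2,5,6,9 already taken and all letters distinct, that pins I to 3 ⇒ I=3.
Step 7. [col 4: A + V ≡ H (mod 10)] column 4 reads A+V+carry(0)=H with A=6, V=2; with digits 1,2,3,5,6,9 already taken and all letters distinct, the only value for H is 8. So H=8.
Step 8. [col 5: H + C ≡ Q (mod 10)] column 5: given H=8, Q=5, carry-in 0, and digits 1,2,3,5,6,8,9 already taken and all letters distinct, H+C≡Q (mod 10) forces C=7, so C=7.

Answer: A=6, C=7, H=8, I=3, K=9, Q=5, V=2, Z=1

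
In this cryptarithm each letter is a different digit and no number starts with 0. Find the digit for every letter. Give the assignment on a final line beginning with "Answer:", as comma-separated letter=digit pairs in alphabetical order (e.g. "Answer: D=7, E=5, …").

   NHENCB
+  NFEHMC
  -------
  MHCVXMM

Step 1. [col 1: B + C ≡ M (mod 10)] several values work for B in column 1 (B + C ≡ M (mod 10), carry-in 0); try B=2 ⇒ B=2.
Step 2. [col 1: B + C ≡ M (mod 10)] no forcing yet in column 1 (carry-in 0); M=1 is free and consistent — try it. So M=1.
Step 3. [col 1: B + C ≡ M (mod 10)] in column 1 we have B+C≡M with carry-in 0; given B=2, M=1 and digits 1,2 already taken and all letters distinct, that pins C to 9, so C=9.
Step 4. [col 3: N + H ≡ X (mod 10)] column 3 (N + H ≡ X (mod 10), carry-in 1) doesn't pin N yet; pick N=5 and continue. So N=5.
Step 5. [col 3: N + H ≡ X (mod 10)] column 3 (N + H ≡ X (mod 10), carry-in 1) doesn't pin X yet; pick X=6 and continue. So X=6.
Step 6. [col 3: N + H ≡ X (mod 10)] column 3 reads N+H+carry(1)=X with N=5, X=6; with digits 1,2,5,6,9 already taken and all letters distinct, the only value for H is 0, so H=0.
Step 7. [col 4: E + E ≡ V (mod 10)] column 4 (E + E ≡ V (mod 10), carry-in 0) doesn't pin E yet; pick E=7 and continue. So E=7.
Step 8. [col 4: E + E ≡ V (mod 10)] column 4: given E=7, carry-in 0, and digits 0,1,2,5,6,7,9 already taken and all letters distinct, E+E≡V (mod 10) forces V=4. So V=4.
Step 9. [col 5: H + F ≡ C (mod 10)] column 5: given H=0, C=9, carry-in 1, and digits 0,1,2,4,5,6,7,9 already taken and all letters distinct, H+F≡C (mod 10) forces F=8 ⇒ F=8.

Answer: B=2, C=9, E=7, F=8, H=0, M=1, N=5, V=4, X=6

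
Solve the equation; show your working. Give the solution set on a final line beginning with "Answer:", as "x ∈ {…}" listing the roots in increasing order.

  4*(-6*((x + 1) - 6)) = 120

Step 1. [4*(-6*((x + 1) - 6)) = 120] 4·(inner) — divide through by 4, so div: -6*((x + 1) - 6) = 30.
Step 2. [-6*((x + 1) - 6) = 30] divide by the outer -6, so div: (x + 1) - 6 = -5.
Step 3. [(x + 1) - 6 = -5] the outer -6 inverts by adding 6 ⇒ sub: x + 1 = 1.
Step 4. [x + 1 = 1] 1 comes off first (subtract 1), so sub: x = 0.

Answer: x ∈ {0}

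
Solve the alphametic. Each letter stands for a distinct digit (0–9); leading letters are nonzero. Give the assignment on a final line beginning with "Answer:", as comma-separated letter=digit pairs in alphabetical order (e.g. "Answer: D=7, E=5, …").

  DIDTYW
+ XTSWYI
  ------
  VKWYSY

Step 1. [col 1: W + I ≡ Y (mod 10)] no forcing yet in column 1 (carry-in 0); I=5 is free and consistent — try it. So I=5.
Step 2. [col 1: W + I ≡ Y (mod 10)] no forcing yet in column 1 (carry-in 0); Y=8 is free and consistent — try it, so Y=8.
Step 3. [col 1: W + I ≡ Y (mod 10)] column 1 reads W+I+carry(0)=Y with I=5, Y=8; with digits 5,8 already taken and all letters distinct, the only value for W is 3. So W=3.
Step 4. [col 2: Y + Y ≡ S (mod 10)] in column 2 we have Y+Y≡S with carry-in 0; given Y=8 and digits 3,5,8 already taken and all letters distinct, that pins S to 6, so S=6.
Step 5. [col 3: T + W ≡ Y (mod 10)] from column 3 (W=3, Y=8, carry-in 1, digits 3,5,6,8 already taken and all letters distinct): T must equal 4 ⇒ T=4.
Step 6. [col 4: D + S ≡ W (mod 10)] from column 4 (S=6, W=3, carry-in 0, digits 3,4,5,6,8 already taken and all letters distinct): D must equal 7 ⇒ D=7.
Step 7. [col 5: I + T ≡ K (mod 10)] column 5 reads I+T+carry(1)=K with I=5, T=4; with digits 3,4,5,6,7,8 already taken and all letters distinct, the only value for K is 0, so K=0.
Step 8. [col 6: D + X ≡ V (mod 10)] in column 6 we have D+X≡V with carry-in 1; given D=7 and digits 0,3,4,5,6,7,8 already taken and all letters distinct, that pins X to 1. So X=1.
Step 9. [col 6: D + X ≡ V (mod 10)] column 6: given D=7, X=1, carry-in 1, and digits 0,1,3,4,5,6,7,8 already taken and all letters distinct, D+X≡V (mod 10) forces V=9, so V=9.

Answer: D=7, I=5, K=0, S=6, T=4, V=9, W=3, X=1, Y=8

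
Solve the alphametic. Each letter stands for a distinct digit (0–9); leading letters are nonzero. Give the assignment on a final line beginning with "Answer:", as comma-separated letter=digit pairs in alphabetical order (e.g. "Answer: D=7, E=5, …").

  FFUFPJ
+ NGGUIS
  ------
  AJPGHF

Step 1. [col 1: J + S ≡ F (mod 10)] J=4 is one option consistent with column 1 (J + S ≡ F (mod 10), carry-in 0) — take it. So J=4.
Step 2. [col 1: J + S ≡ F (mod 10)] column 1 (J + S ≡ F (mod 10), carry-in 0) doesn't pin F yet; pick F=1 and continue, so F=1.
Step 3. [col 1: J + S ≡ F (mod 10)] column 1 reads J+S+carry(0)=F with J=4, F=1; with digits 1,4 already taken and all letters distinct, the only value for S is 7, so S=7.
Step 4. [col 2: P + I ≡ H (mod 10)] several values work for H in column 2 (P + I ≡ H (mod 10), carry-in 1); try H=6 ⇒ H=6.
Step 5. [col 2: P + I ≡ H (mod 10)] P=5 is one option consistent with column 2 (P + I ≡ H (mod 10), carry-in 1) — take it ⇒ P=5.
Step 6. [col 2: P + I ≡ H (mod 10)] in column 2 we have P+I≡H with carry-in 1; given P=5, H=6 and digits 1,4,5,6,7 already taken and all letters distinct, that pins I to 0. So I=0.
Step 7. [col 3: F + U ≡ G (mod 10)] several values work for U in column 3 (F + U ≡ G (mod 10), carry-in 0); try U=2, so U=2.
Step 8. [col 3: F + U ≡ G (mod 10)] column 3 reads F+U+carry(0)=G with F=1, U=2; with digits 0,1,2,4,5,6,7 already taken and all letters distinct, the only value for G is 3. So G=3.
Step 9. [col 6: F + N ≡ A (mod 10)] in column 6 we have F+N≡A with carry-in 0; given F=1 and digits 0,1,2,3,4,5,6,7 already taken and all letters distinct, that pins N to 8, so N=8.
Step 10. [col 6: F + N ≡ A (mod 10)] from column 6 (F=1, N=8, carry-in 0, digits 0,1,2,3,4,5,6,7,8 already taken and all letters distinct): A must equal 9 ⇒ A=9.

Answer: A=9, F=1, G=3, H=6, I=0, J=4, N=8, P=5, S=7, U=2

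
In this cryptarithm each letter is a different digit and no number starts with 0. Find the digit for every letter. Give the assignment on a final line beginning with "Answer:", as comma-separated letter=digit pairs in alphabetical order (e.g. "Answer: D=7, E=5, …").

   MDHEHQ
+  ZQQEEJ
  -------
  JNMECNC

Step 1. [col 1: Q + J ≡ C (mod 10)] column 1 (Q + J ≡ C (mod 10), carry-in 0) doesn't pin J yet; pick J=1 and continue. So J=1.
Step 2. [col 1: Q + J ≡ C (mod 10)] column 1 (Q + J ≡ C (mod 10), carry-in 0) doesn't pin Q yet; pick Q=8 and continue. So Q=8.
Step 3. [col 1: Q + J ≡ C (mod 10)] from column 1 (Q=8, J=1, carry-in 0, digits 1,8 already taken and all letters distinct): C must equal 9. So C=9.
Step 4. [col 2: H + E ≡ N (mod 10)] N=0 is one option consistent with column 2 (H + E ≡ N (mod 10), carry-in 0) — take it. So N=0.
Step 5. [col 2: H + E ≡ N (mod 10)] no forcing yet in column 2 (carry-in 0); E=4 is free and consistent — try it, so E=4.
Step 6. [col 2: H + E ≡ N (mod 10)] in column 2 we have H+E≡N with carry-in 0; given E=4, N=0 and digits 0,1,4,8,9 already taken and all letters distinct, that pins H to 6 ⇒ H=6.
Step 7. [col 5: D + Q ≡ M (mod 10)] column 5 reads D+Q+carry(1)=M with Q=8; with digits 0,1,4,6,8,9 already taken and all letters distinct, the only value for M is 2. So M=2.
Step 8. [col 5: D + Q ≡ M (mod 10)] column 5: given Q=8, M=2, carry-in 1, and digits 0,1,2,4,6,8,9 already taken and all letters distinct, D+Q≡M (mod 10) forces D=3. So D=3.
Step 9. [col 6: M + Z ≡ N (mod 10)] column 6 reads M+Z+carry(1)=N with M=2, N=0; with digits 0,1,2,3,4,6,8,9 already taken and all letters distinct, the only value for Z is 7. So Z=7.

Answer: C=9, D=3, E=4, H=6, J=1, M=2, N=0, Q=8, Z=7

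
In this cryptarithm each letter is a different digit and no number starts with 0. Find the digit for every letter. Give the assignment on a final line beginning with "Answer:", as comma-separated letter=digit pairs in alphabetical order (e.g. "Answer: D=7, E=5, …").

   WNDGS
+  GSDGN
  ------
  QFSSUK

Step 1. [col 1: S + N ≡ K (mod 10)] N=9 is one option consistent with column 1 (S + N ≡ K (mod 10), carry-in 0) — take it. So N=9.
Step 2. [Q] the sum has 6 digits but both addends have 5; that extra leading digit Q is the final carry, namely 1, so Q=1.
Step 3. [col 1: S + N ≡ K (mod 10)] no forcing yet in column 1 (carry-in 0); K=2 is free and consistent — try it. So K=2.
Step 4. [col 1: S + N ≡ K (mod 10)] in column 1 we have S+N≡K with carry-in 0; given N=9, K=2 and digits 1,2,9 already taken and all letters distinct, that pins S to 3 ⇒ S=3.
Step 5. [col 2: G + G ≡ U (mod 10)] column 2 (G + G ≡ U (mod 10), carry-in 1) doesn't pin U yet; pick U=7 and continue. So U=7.
Step 6. [col 2: G + G ≡ U (mod 10)] column 2 reads G+G+carry(1)=U with U=7; with digits 1,2,3,7,9 already taken and all letters distinct, the only value for G is 8 ⇒ G=8.
Step 7. [col 3: D + D ≡ S (mod 10)] in column 3 we have D+D≡S with carry-in 1; given S=3 and digits 1,2,3,7,8,9 already taken and all letters distinct, that pins D to 6, so D=6.
Step 8. [col 5: W + G ≡ F (mod 10)] from column 5 (G=8, carry-in 1, digits 1,2,3,6,7,8,9 already taken and all letters distinct): W must equal 5, so W=5.
Step 9. [col 5: W + G ≡ F (mod 10)] column 5 reads W+G+carry(1)=F with W=5, G=8; with digits 1,2,3,5,6,7,8,9 already taken and all letters distinct, the only value for F is 4. So F=4.

Answer: D=6, F=4, G=8, K=2, N=9, Q=1, S=3, U=7, W=5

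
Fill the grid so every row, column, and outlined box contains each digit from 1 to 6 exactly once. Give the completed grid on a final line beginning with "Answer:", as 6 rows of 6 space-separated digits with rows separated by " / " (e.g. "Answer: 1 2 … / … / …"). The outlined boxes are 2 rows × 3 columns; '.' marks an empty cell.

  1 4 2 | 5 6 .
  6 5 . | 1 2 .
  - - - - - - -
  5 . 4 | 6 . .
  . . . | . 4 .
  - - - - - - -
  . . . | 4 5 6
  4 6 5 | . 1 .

Step 1. [r3c5∈{3}] r3c5 has the single candidate 3. So r3c5=3.
Step 2. [r4c4∈{2}] r4c4 has the single candidate 2, so r4c4=2.
Step 3. [r2c3∈{3}] nothing but 3 survives at r2c3, so r2c3=3.
Step 4. [r3c6∈{1}] r3c6 is down to just 1 ⇒ r3c6=1.
Step 5. [r5c1∈{2,3}] in col 1, 2 fits only at r5c1 ⇒ r5c1=2.
Step 6. [r5c2∈{1,3}] across row 5, 3 lands solely at r5c2, so r5c2=3.
Step 7. [r5c3∈{1}] r5c3 has the single candidate 1 ⇒ r5c3=1.
Step 8. [r1c6∈{3}] r1c6's peers cover all but 3. So r1c6=3.
Step 9. [r4c3∈{6}] r4c3's peers cover all but 6, so r4c3=6.
Step 10. [r4c2∈{1}] r4c2 has the single candidate 1 ⇒ r4c2=1.
Step 11. [r2c6∈{4}] r2c6 has the single candidate 4. So r2c6=4.
Step 12. [r4c1∈{3}] r4c1 is down to just 3 ⇒ r4c1=3.
Step 13. [r4c6∈{5}] nothing but 5 survives at r4c6 ⇒ r4c6=5.
Step 14. [r6c6∈{2}] only 2 remains possible at r6c6, so r6c6=2.
Step 15. [r6c4∈{3}] r6c4 has the single candidate 3 ⇒ r6c4=3.
Step 16. [r3c2∈{2}] nothing but 2 survives at r3c2. So r3c2=2.

Answer: 1 4 2 5 6 3 / 6 5 3 1 2 4 / 5 2 4 6 3 1 / 3 1 6 2 4 5 / 2 3 1 4 5 6 / 4 6 5 3 1 2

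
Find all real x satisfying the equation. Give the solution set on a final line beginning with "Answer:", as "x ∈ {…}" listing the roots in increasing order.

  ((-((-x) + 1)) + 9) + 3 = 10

Step 1. [((-((-x) + 1)) + 9) + 3 = 10] subtract 3: x sits inside (… + 3). So sub: (-((-x) + 1)) + 9 = 7.
Step 2. [(-((-x) + 1)) + 9 = 7] the outer +9 inverts by subtracting 9, so sub: -((-x) + 1) = -2.
Step 3. [-((-x) + 1) = -2] flip signs both sides, so neg: (-x) + 1 = 2.
Step 4. [(-x) + 1 = 2] the outer +1 inverts by subtracting 1. So sub: -x = 1.
Step 5. [-x = 1] flip signs both sides. So neg: x = -1.

Answer: x ∈ {-1}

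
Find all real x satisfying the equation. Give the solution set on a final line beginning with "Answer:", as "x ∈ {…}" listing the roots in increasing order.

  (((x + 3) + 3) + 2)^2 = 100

Step 1. [(((x + 3) + 3) + 2)^2 = 100] √ both sides: 100 ≥ 0 gives two branches ⇒ sqrt: ((x + 3) + 3) + 2 = 10 or -10.
Step 2. [((x + 3) + 3) + 2 = 10 or -10] subtract 2: x sits inside (… + 2). So sub: (x + 3) + 3 = 8 or -12.
Step 3. [(x + 3) + 3 = 8 or -12] +3 is outermost — subtract 3 both sides, so sub: x + 3 = 5 or -15.
Step 4. [x + 3 = 5 or -15] subtract 3: x sits inside (… + 3), so sub: x = 2 or -18.

Answer: x ∈ {-18, 2}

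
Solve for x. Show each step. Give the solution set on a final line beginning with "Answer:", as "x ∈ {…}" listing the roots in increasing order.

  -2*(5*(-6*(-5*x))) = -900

Step 1. [-2*(5*(-6*(-5*x))) = -900] leading coefficient -2: divide by -2 ⇒ div: 5*(-6*(-5*x)) = 450.
Step 2. [5*(-6*(-5*x)) = 450] LHS = 5·(…); ÷5 both sides ⇒ div: -6*(-5*x) = 90.
Step 3. [-6*(-5*x) = 90] leading coefficient -6: divide by -6, so div: -5*x = -15.
Step 4. [-5*x = -15] LHS = -5·(…); ÷-5 both sides. So div: x = 3.

Answer: x ∈ {3}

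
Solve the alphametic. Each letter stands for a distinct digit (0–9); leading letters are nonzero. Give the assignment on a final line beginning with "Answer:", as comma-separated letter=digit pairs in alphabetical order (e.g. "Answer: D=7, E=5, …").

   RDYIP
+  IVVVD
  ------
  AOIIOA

Step 1. [col 1: P + D ≡ A (mod 10)] no forcing yet in column 1 (carry-in 0); D=5 is free and consistent — try it ⇒ D=5.
Step 2. [col 1: P + D ≡ A (mod 10)] column 1 (P + D ≡ A (mod 10), carry-in 0) doesn't pin A yet; pick A=1 and continue, so A=1.
Step 3. [col 1: P + D ≡ A (mod 10)] column 1: given D=5, A=1, carry-in 0, and digits 1,5 already taken and all letters distinct, P+D≡A (mod 10) forces P=6. So P=6.
Step 4. [col 2: I + V ≡ O (mod 10)] O=0 is one option consistent with column 2 (I + V ≡ O (mod 10), carry-in 1) — take it ⇒ O=0.
Step 5. [col 2: I + V ≡ O (mod 10)] no forcing yet in column 2 (carry-in 1); I=7 is free and consistent — try it, so I=7.
Step 6. [col 2: I + V ≡ O (mod 10)] in column 2 we have I+V≡O with carry-in 1; given I=7, O=0 and digits 0,1,5,6,7 already taken and all letters distinct, that pins V to 2, so V=2.
Step 7. [col 3: Y + V ≡ I (mod 10)] column 3 reads Y+V+carry(1)=I with V=2, I=7; with digits 0,1,2,5,6,7 already taken and all letters distinct, the only value for Y is 4 ⇒ Y=4.
Step 8. [col 5: R + I ≡ O (mod 10)] in column 5 we have R+I≡O with carry-in 0; given I=7, O=0 and digits 0,1,2,4,5,6,7 already taken and all letters distinct, that pins R to 3, so R=3.

Answer: A=1, D=5, I=7, O=0, P=6, R=3, V=2, Y=4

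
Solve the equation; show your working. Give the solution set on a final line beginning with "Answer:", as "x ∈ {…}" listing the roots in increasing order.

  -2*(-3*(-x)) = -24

Step 1. [-2*(-3*(-x)) = -24] LHS = -2·(…); ÷-2 both sides ⇒ div: -3*(-x) = 12.
Step 2. [-3*(-x) = 12] divide by the outer -3 ⇒ div: -x = -4.
Step 3. [-x = -4] flip signs both sides, so neg: x = 4.

Answer: x ∈ {4}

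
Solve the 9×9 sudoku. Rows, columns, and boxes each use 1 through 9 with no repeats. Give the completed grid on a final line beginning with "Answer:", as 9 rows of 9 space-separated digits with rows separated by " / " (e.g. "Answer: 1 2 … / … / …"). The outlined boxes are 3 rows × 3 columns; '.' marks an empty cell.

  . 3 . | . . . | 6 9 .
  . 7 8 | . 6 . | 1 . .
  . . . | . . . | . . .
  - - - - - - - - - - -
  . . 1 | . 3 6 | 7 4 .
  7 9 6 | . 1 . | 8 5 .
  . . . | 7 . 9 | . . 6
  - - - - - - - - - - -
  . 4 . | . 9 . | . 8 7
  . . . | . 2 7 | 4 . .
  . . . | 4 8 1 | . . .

Step 1. [r7c1∈{1,2,3,5,6}] in row 7, 1 fits only at r7c1 ⇒ r7c1=1.
Step 2. [r5c9∈{2,3}] 3 has one home in row 5: r5c9. So r5c9=3.
Step 3. [r6c7∈{2}] r6c7 is down to just 2 ⇒ r6c7=2.
Step 4. [r7c3∈{2,3,5}] row 7 places 2 nowhere but r7c3. So r7c3=2.
Step 5. [r4c4∈{2,5,8}] 8 has one home in box 5: r4c4, so r4c4=8.
Step 6. [r6c5∈{4,5}] r6c5 is the only open cell in box 5 admitting 5, so r6c5=5.
Step 7. [r9c7∈{3,5,9}] r9c7 is the only open cell in col 7 admitting 9. So r9c7=9.
Step 8. [r5c4∈{2}] only 2 remains possible at r5c4 ⇒ r5c4=2.
Step 9. [r3c2∈{1,2,5,6}] r3c2 is the only open cell in col 2 admitting 1, so r3c2=1.
Step 10. [r3c1∈{2,4,5,6,9}] r3c1 is the only open cell in row 3 admitting 6. So r3c1=6.
Step 11. [r3c8∈{2,3,7}] in col 8, 7 fits only at r3c8, so r3c8=7.
Step 12. [r3c5∈{4}] r3c5 has the single candidate 4 ⇒ r3c5=4.
Step 13. [r7c4∈{3,5,6}] row 7 places 6 nowhere but r7c4 ⇒ r7c4=6.
Step 14. [r9c3∈{3,5,7}] 7 has one home in row 9: r9c3 ⇒ r9c3=7.
Step 15. [r8c9∈{1,5}] r8c9 is the only open cell in col 9 admitting 1, so r8c9=1.
Step 16. [r6c2∈{8}] r6c2 has the single candidate 8, so r6c2=8.
Step 17. [r8c1∈{3,5,8,9}] row 8 places 8 nowhere but r8c1. So r8c1=8.
Step 18. [r2c1∈{2,4,5,9}] in col 1, 9 fits only at r2c1, so r2c1=9.
Step 19. [r3c3∈{5}] r3c3's peers cover all but 5, so r3c3=5.
Step 20. [r3c7∈{3}] only 3 remains possible at r3c7, so r3c7=3.
Step 21. [r2c8∈{2}] only 2 remains possible at r2c8, so r2c8=2.
Step 22. [r1c3∈{4}] nothing but 4 survives at r1c3. So r1c3=4.
Step 23. [r7c6∈{3,5}] in row 7, 3 fits only at r7c6. So r7c6=3.
Step 24. [r2c6∈{5}] r2c6 is down to just 5, so r2c6=5.
Step 25. [r6c3∈{3}] nothing but 3 survives at r6c3, so r6c3=3.
Step 26. [r3c6∈{2,8}] 2 has one home in row 3: r3c6. So r3c6=2.
Step 27. [r1c9∈{5,8}] across row 1, 5 lands solely at r1c9 ⇒ r1c9=5.
Step 28. [r9c1∈{3,5}] 3 has one home in col 1: r9c1 ⇒ r9c1=3.
Step 29. [r9c2∈{5,6}] row 9 places 5 nowhere but r9c2, so r9c2=5.
Step 30. [r8c8∈{3,6}] row 8 places 3 nowhere but r8c8. So r8c8=3.
Step 31. [r1c1∈{2}] r1c1's peers cover all but 2 ⇒ r1c1=2.
Step 32. [r1c4∈{1}] nothing but 1 survives at r1c4, so r1c4=1.
Step 33. [r1c6∈{8}] nothing but 8 survives at r1c6, so r1c6=8.
Step 34. [r8c2∈{6}] r8c2's peers cover all but 6 ⇒ r8c2=6.
Step 35. [r8c3∈{9}] r8c3's peers cover all but 9. So r8c3=9.
Step 36. [r3c4∈{9}] r3c4 is down to just 9. So r3c4=9.
Step 37. [r4c1∈{5}] nothing but 5 survives at r4c1. So r4c1=5.
Step 38. [r4c2∈{2}] only 2 remains possible at r4c2, so r4c2=2.
Step 39. [r4c9∈{9}] r4c9's peers cover all but 9, so r4c9=9.
Step 40. [r9c8∈{6}] r9c8 has the single candidate 6, so r9c8=6.
Step 41. [r9c9∈{2}] only 2 remains possible at r9c9, so r9c9=2.
Step 42. [r5c6∈{4}] r5c6 has the single candidate 4 ⇒ r5c6=4.
Step 43. [r1c5∈{7}] nothing but 7 survives at r1c5. So r1c5=7.
Step 44. [r6c1∈{4}] only 4 remains possible at r6c1 ⇒ r6c1=4.
Step 45. [r6c8∈{1}] r6c8 is down to just 1, so r6c8=1.
Step 46. [r7c7∈{5}] nothing but 5 survives at r7c7, so r7c7=5.
Step 47. [r3c9∈{8}] r3c9 is down to just 8. So r3c9=8.
Step 48. [r2c4∈{3}] r2c4's peers cover all but 3, so r2c4=3.
Step 49. [r8c4∈{5}] only 5 remains possible at r8c4, so r8c4=5.
Step 50. [r2c9∈{4}] only 4 remains possible at r2c9. So r2c9=4.

Answer: 2 3 4 1 7 8 6 9 5 / 9 7 8 3 6 5 1 2 4 / 6 1 5 9 4 2 3 7 8 / 5 2 1 8 3 6 7 4 9 / 7 9 6 2 1 4 8 5 3 / 4 8 3 7 5 9 2 1 6 / 1 4 2 6 9 3 5 8 7 / 8 6 9 5 2 7 4 3 1 / 3 5 7 4 8 1 9 6 2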